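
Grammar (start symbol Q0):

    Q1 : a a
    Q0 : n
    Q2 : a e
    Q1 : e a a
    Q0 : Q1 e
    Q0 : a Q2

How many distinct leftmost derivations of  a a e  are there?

Parse trees for a a e:
  [Q0 [Q1 a a] e]
  [Q0 a [Q2 a e]]

2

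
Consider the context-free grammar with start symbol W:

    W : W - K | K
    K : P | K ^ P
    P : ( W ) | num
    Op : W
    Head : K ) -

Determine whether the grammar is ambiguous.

Unambiguous

(Op, Head are unreachable from W, so their rules don't affect L(W).) W → W - K | K  ;  K → K ^ P | P  — a left-associative chain with P at the bottom. Each string factors uniquely by precedence.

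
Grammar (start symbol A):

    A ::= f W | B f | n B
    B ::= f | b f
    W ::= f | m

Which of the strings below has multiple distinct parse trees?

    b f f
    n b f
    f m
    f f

f f

b f f: 1 tree
n b f: 1 tree
f m: 1 tree
f f: 2 trees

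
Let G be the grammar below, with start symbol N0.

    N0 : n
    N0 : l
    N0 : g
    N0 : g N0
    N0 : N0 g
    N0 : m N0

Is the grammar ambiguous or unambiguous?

Ambiguous

Witness: g g

Derivation 1: N0 ⇒ g N0 ⇒ g g
Derivation 2: N0 ⇒ N0 g ⇒ g g

Two distinct leftmost derivations for the same string.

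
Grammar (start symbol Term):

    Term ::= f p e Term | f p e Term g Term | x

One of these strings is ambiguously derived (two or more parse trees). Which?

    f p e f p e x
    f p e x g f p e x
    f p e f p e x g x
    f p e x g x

f p e f p e x: 1 tree
f p e x g f p e x: 1 tree
f p e f p e x g x: 2 trees
f p e x g x: 1 tree

f p e f p e x g x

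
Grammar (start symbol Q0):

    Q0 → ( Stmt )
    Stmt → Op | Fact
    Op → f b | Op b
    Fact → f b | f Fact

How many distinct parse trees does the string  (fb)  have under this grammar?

2

Parse trees for (fb):
  [Q0 ( [Stmt [Op f b]] )]
  [Q0 ( [Stmt [Fact f b]] )]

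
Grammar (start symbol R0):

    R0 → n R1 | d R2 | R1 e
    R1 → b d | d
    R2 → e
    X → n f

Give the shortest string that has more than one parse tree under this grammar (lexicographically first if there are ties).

d e

length 2: d e has 2 parse trees

Two derivations of d e:
  R0 ⇒ d R2 ⇒ d e
  R0 ⇒ R1 e ⇒ d e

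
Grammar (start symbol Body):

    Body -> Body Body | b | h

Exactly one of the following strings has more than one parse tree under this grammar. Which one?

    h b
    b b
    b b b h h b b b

b b b h h b b b

h b: 1 tree
b b: 1 tree
b b b h h b b b: 429 trees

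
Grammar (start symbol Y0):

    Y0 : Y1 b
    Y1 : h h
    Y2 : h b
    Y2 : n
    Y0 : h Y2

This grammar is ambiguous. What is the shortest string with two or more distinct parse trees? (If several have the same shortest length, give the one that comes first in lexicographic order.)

length 2: no string has ≥2 trees
length 3: h h b has 2 parse trees

Two derivations of h h b:
  Y0 ⇒ Y1 b ⇒ h h b
  Y0 ⇒ h Y2 ⇒ h h b

h h b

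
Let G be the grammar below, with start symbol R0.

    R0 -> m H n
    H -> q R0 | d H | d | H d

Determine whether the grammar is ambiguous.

Witness: m d d n

Derivation 1: R0 ⇒ m H n ⇒ m d H n ⇒ m d d n
Derivation 2: R0 ⇒ m H n ⇒ m H d n ⇒ m d d n

Two distinct leftmost derivations for the same string.

Ambiguous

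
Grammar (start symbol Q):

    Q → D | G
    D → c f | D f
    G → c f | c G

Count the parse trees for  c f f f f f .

1

Parse trees for c f f f f f:
  [Q [D [D [D [D [D c f] f] f] f] f]]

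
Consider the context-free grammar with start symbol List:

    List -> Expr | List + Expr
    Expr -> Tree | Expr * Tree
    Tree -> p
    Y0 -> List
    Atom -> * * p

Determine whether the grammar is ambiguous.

(Y0, Atom are unreachable from List, so their rules don't affect L(List).) The grammar is stratified — List handles '+' (left-recursive), Expr handles '*', Tree atoms. Each operator has a fixed associativity and precedence level, so every string has one parse.

Unambiguous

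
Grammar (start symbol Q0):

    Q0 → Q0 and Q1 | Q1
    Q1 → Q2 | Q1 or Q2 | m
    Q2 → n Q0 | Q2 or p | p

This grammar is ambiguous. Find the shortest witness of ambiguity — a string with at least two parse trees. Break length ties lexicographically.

p or p

length 1: no string has ≥2 trees
length 2: no string has ≥2 trees
length 3: p or p has 2 parse trees

Two derivations of p or p:
  Q0 ⇒ Q1 ⇒ Q2 ⇒ Q2 or p ⇒ p or p
  Q0 ⇒ Q1 ⇒ Q1 or Q2 ⇒ Q2 or Q2 ⇒ p or Q2 ⇒ p or p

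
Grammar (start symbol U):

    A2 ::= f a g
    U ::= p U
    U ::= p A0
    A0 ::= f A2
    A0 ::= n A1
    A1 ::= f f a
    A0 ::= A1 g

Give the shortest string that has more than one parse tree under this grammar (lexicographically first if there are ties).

length 5: p f f a g has 2 parse trees

Two derivations of p f f a g:
  U ⇒ p A0 ⇒ p f A2 ⇒ p f f a g
  U ⇒ p A0 ⇒ p A1 g ⇒ p f f a g

p f f a g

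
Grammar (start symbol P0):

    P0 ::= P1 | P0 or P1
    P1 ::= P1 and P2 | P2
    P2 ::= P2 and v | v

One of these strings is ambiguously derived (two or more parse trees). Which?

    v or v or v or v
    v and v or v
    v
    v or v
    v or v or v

v or v or v or v: 1 tree
v and v or v: 2 trees
v: 1 tree
v or v: 1 tree
v or v or v: 1 tree

v and v or v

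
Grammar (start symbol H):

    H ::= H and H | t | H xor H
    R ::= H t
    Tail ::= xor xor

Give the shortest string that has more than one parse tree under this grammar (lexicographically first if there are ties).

t and t and t

length 1: no string has ≥2 trees
length 3: no string has ≥2 trees
length 5: t and t and t has 2 parse trees

Two derivations of t and t and t:
  H ⇒ H and H ⇒ H and H and H ⇒ t and H and H ⇒ t and t and H ⇒ t and t and t
  H ⇒ H and H ⇒ t and H ⇒ t and H and H ⇒ t and t and H ⇒ t and t and t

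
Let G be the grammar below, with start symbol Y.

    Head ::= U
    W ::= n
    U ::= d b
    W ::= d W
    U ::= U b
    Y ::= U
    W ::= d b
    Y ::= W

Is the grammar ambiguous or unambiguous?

Ambiguous

Witness: d b

Derivation 1: Y ⇒ U ⇒ d b
Derivation 2: Y ⇒ W ⇒ d b

Two distinct leftmost derivations for the same string.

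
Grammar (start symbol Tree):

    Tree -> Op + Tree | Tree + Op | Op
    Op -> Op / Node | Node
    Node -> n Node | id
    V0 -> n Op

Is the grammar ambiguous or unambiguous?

Ambiguous

Witness: id + id

Derivation 1: Tree ⇒ Op + Tree ⇒ Node + Tree ⇒ id + Tree ⇒ id + Op ⇒ id + Node ⇒ id + id
Derivation 2: Tree ⇒ Tree + Op ⇒ Op + Op ⇒ Node + Op ⇒ id + Op ⇒ id + Node ⇒ id + id

Two distinct leftmost derivations for the same string.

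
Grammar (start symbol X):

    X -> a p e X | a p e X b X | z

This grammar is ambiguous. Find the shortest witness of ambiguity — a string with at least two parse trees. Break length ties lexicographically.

length 1: no string has ≥2 trees
length 4: no string has ≥2 trees
length 6: no string has ≥2 trees
length 7: no string has ≥2 trees
length 9: a p e a p e z b z has 2 parse trees

Two derivations of a p e a p e z b z:
  X ⇒ a p e X ⇒ a p e a p e X b X ⇒ a p e a p e z b X ⇒ a p e a p e z b z
  X ⇒ a p e X b X ⇒ a p e a p e X b X ⇒ a p e a p e z b X ⇒ a p e a p e z b z

a p e a p e z b z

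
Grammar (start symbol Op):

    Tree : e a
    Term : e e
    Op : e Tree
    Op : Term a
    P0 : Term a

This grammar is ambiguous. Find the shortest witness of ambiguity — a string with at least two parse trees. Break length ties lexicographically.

length 3: e e a has 2 parse trees

Two derivations of e e a:
  Op ⇒ e Tree ⇒ e e a
  Op ⇒ Term a ⇒ e e a

e e a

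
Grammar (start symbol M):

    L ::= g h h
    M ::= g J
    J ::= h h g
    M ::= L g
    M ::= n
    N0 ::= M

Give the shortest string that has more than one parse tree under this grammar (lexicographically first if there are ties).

g h h g

length 1: no string has ≥2 trees
length 4: g h h g has 2 parse trees

Two derivations of g h h g:
  M ⇒ g J ⇒ g h h g
  M ⇒ L g ⇒ g h h g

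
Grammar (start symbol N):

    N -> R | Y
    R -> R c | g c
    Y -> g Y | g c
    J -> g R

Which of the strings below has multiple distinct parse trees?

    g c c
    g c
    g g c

g c c: 1 tree
g c: 2 trees
g g c: 1 tree

g c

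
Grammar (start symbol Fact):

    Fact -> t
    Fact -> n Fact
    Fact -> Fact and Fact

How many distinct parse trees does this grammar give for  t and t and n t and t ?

7

Parse trees for t and t and n t and t:
  [Fact [Fact t] and [Fact [Fact t] and [Fact n [Fact [Fact t] and [Fact t]]]]]
  [Fact [Fact t] and [Fact [Fact t] and [Fact [Fact n [Fact t]] and [Fact t]]]]
  [Fact [Fact t] and [Fact [Fact [Fact t] and [Fact n [Fact t]]] and [Fact t]]]
  [Fact [Fact [Fact t] and [Fact t]] and [Fact n [Fact [Fact t] and [Fact t]]]]
  [Fact [Fact [Fact t] and [Fact t]] and [Fact [Fact n [Fact t]] and [Fact t]]]
  [Fact [Fact [Fact t] and [Fact [Fact t] and [Fact n [Fact t]]]] and [Fact t]]
  [Fact [Fact [Fact [Fact t] and [Fact t]] and [Fact n [Fact t]]] and [Fact t]]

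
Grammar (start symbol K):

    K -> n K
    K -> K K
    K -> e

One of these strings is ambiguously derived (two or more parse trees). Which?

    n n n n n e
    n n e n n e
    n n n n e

n n n n n e: 1 tree
n n e n n e: 3 trees
n n n n e: 1 tree

n n e n n e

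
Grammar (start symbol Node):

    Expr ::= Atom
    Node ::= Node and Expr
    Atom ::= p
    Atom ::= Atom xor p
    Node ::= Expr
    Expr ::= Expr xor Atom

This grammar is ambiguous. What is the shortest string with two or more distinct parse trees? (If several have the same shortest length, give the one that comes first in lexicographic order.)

length 1: no string has ≥2 trees
length 3: p xor p has 2 parse trees

Two derivations of p xor p:
  Node ⇒ Expr ⇒ Atom ⇒ Atom xor p ⇒ p xor p
  Node ⇒ Expr ⇒ Expr xor Atom ⇒ Atom xor Atom ⇒ p xor Atom ⇒ p xor p

p xor p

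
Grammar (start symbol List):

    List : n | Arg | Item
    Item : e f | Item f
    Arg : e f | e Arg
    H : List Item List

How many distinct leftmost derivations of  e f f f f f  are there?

Parse trees for e f f f f f:
  [List [Item [Item [Item [Item [Item e f] f] f] f] f]]

1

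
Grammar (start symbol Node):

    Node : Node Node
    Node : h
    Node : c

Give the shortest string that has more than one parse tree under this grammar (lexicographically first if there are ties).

length 1: no string has ≥2 trees
length 2: no string has ≥2 trees
length 3: c c c has 2 parse trees

Two derivations of c c c:
  Node ⇒ Node Node ⇒ Node Node Node ⇒ c Node Node ⇒ c c Node ⇒ c c c
  Node ⇒ Node Node ⇒ c Node ⇒ c Node Node ⇒ c c Node ⇒ c c c

c c c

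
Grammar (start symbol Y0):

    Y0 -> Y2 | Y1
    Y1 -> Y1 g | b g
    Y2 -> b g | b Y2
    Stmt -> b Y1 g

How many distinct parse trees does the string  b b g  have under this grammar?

Parse trees for b b g:
  [Y0 [Y2 b [Y2 b g]]]

1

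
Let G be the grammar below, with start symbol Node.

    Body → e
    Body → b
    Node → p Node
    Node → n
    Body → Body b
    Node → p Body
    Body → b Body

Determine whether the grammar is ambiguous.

Witness: p b b

Derivation 1: Node ⇒ p Body ⇒ p Body b ⇒ p b b
Derivation 2: Node ⇒ p Body ⇒ p b Body ⇒ p b b

Two distinct leftmost derivations for the same string.

Ambiguous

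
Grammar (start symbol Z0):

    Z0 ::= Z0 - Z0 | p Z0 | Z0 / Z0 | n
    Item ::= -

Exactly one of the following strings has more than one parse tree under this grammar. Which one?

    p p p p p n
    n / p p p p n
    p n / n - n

p p p p p n: 1 tree
n / p p p p n: 1 tree
p n / n - n: 5 trees

p n / n - n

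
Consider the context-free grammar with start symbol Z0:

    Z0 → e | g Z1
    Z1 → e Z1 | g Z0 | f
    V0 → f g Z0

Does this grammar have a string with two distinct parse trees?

Only Z0, Z1 are reachable from Z0; ignoring the rest: The reachable rules are right-linear with at most one rule per (nonterminal, next-terminal) pair. Each input token forces the next rule, so parsing is deterministic.

Unambiguous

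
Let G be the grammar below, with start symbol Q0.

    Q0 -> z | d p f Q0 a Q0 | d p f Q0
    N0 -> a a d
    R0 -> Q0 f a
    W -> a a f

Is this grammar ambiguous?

Witness: d p f d p f z a z

Derivation 1: Q0 ⇒ d p f Q0 a Q0 ⇒ d p f d p f Q0 a Q0 ⇒ d p f d p f z a Q0 ⇒ d p f d p f z a z
Derivation 2: Q0 ⇒ d p f Q0 ⇒ d p f d p f Q0 a Q0 ⇒ d p f d p f z a Q0 ⇒ d p f d p f z a z

Two distinct leftmost derivations for the same string.

Ambiguous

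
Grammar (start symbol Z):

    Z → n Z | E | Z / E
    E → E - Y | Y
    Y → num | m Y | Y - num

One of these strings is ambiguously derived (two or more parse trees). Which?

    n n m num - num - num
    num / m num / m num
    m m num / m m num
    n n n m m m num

n n m num - num - num

n n m num - num - num: 7 trees
num / m num / m num: 1 tree
m m num / m m num: 1 tree
n n n m m m num: 1 tree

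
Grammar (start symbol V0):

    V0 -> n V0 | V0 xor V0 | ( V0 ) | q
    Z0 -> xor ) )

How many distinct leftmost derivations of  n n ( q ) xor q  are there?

Parse trees for n n ( q ) xor q:
  [V0 n [V0 n [V0 [V0 ( [V0 q] )] xor [V0 q]]]]
  [V0 n [V0 [V0 n [V0 ( [V0 q] )]] xor [V0 q]]]
  [V0 [V0 n [V0 n [V0 ( [V0 q] )]]] xor [V0 q]]

3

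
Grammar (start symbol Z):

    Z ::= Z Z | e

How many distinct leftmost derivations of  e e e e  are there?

Parse trees for e e e e:
  [Z [Z e] [Z [Z e] [Z [Z e] [Z e]]]]
  [Z [Z e] [Z [Z [Z e] [Z e]] [Z e]]]
  [Z [Z [Z e] [Z e]] [Z [Z e] [Z e]]]
  [Z [Z [Z e] [Z [Z e] [Z e]]] [Z e]]
  [Z [Z [Z [Z e] [Z e]] [Z e]] [Z e]]

5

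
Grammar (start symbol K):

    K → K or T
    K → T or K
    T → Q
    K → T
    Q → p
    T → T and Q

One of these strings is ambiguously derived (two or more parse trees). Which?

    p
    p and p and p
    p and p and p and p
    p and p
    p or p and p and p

p: 1 tree
p and p and p: 1 tree
p and p and p and p: 1 tree
p and p: 1 tree
p or p and p and p: 2 trees

p or p and p and p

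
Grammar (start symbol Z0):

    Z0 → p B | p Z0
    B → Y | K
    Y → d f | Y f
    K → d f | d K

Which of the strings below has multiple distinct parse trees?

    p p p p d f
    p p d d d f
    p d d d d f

p p p p d f

p p p p d f: 2 trees
p p d d d f: 1 tree
p d d d d f: 1 tree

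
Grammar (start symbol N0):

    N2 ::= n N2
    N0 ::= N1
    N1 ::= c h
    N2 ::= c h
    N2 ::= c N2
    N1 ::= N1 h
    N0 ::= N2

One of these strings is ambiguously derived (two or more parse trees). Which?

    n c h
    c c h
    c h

c h

n c h: 1 tree
c c h: 1 tree
c h: 2 trees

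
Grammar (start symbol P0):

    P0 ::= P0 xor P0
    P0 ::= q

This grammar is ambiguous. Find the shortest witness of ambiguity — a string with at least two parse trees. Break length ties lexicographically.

length 1: no string has ≥2 trees
length 3: no string has ≥2 trees
length 5: q xor q xor q has 2 parse trees

Two derivations of q xor q xor q:
  P0 ⇒ P0 xor P0 ⇒ P0 xor P0 xor P0 ⇒ q xor P0 xor P0 ⇒ q xor q xor P0 ⇒ q xor q xor q
  P0 ⇒ P0 xor P0 ⇒ q xor P0 ⇒ q xor P0 xor P0 ⇒ q xor q xor P0 ⇒ q xor q xor q

q xor q xor q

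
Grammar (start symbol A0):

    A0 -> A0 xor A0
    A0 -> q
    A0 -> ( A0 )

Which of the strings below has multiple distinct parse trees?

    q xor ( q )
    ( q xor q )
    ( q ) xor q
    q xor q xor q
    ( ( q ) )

q xor ( q ): 1 tree
( q xor q ): 1 tree
( q ) xor q: 1 tree
q xor q xor q: 2 trees
( ( q ) ): 1 tree

q xor q xor q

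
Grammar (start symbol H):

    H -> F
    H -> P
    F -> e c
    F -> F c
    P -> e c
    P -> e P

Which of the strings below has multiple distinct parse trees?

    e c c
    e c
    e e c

e c

e c c: 1 tree
e c: 2 trees
e e c: 1 tree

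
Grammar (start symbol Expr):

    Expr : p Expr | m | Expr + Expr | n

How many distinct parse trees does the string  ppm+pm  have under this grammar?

Parse trees for ppm+pm:
  [Expr p [Expr p [Expr [Expr m] + [Expr p [Expr m]]]]]
  [Expr p [Expr [Expr p [Expr m]] + [Expr p [Expr m]]]]
  [Expr [Expr p [Expr p [Expr m]]] + [Expr p [Expr m]]]

3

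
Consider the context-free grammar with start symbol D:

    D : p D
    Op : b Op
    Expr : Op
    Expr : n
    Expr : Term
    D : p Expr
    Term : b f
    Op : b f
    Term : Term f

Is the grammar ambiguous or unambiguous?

Ambiguous

Witness: p b f

Derivation 1: D ⇒ p Expr ⇒ p Op ⇒ p b f
Derivation 2: D ⇒ p Expr ⇒ p Term ⇒ p b f

Two distinct leftmost derivations for the same string.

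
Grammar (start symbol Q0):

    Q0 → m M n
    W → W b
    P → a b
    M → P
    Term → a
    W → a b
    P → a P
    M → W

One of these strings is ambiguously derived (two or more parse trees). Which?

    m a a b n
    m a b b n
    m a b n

m a a b n: 1 tree
m a b b n: 1 tree
m a b n: 2 trees

m a b n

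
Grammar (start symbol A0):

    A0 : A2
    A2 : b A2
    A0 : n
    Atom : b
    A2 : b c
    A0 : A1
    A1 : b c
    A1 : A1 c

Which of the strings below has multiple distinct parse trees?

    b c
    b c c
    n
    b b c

b c: 2 trees
b c c: 1 tree
n: 1 tree
b b c: 1 tree

b c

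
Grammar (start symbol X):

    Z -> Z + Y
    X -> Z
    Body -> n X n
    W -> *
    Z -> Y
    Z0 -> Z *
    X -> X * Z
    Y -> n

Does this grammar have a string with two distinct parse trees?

(W, Body, Z0 are unreachable from X, so their rules don't affect L(X).) X → X * Z | Z  ;  Z → Z + Y | Y  — a left-associative chain with Y at the bottom. Each string factors uniquely by precedence.

Unambiguous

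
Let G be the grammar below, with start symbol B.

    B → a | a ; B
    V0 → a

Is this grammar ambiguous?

Unambiguous

(V0 is unreachable from B, so its rules don't affect L(B).) The reachable grammar is A → atom sep A | atom. Each atom is followed by either the separator (recurse) or end-of-string (stop) — no choice point.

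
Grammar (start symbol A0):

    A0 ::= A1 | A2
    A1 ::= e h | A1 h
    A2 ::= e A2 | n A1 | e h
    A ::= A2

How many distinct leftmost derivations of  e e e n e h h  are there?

1

Parse trees for e e e n e h h:
  [A0 [A2 e [A2 e [A2 e [A2 n [A1 [A1 e h] h]]]]]]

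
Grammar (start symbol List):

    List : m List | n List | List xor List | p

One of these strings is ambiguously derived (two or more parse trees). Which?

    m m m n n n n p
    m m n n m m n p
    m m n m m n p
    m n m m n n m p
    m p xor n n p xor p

m p xor n n p xor p

m m m n n n n p: 1 tree
m m n n m m n p: 1 tree
m m n m m n p: 1 tree
m n m m n n m p: 1 tree
m p xor n n p xor p: 9 trees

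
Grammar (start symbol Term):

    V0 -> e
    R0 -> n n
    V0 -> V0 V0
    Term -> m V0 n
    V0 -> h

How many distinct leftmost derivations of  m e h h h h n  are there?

Parse trees for m e h h h h n (showing first 6 of 14):
  [Term m [V0 [V0 e] [V0 [V0 h] [V0 [V0 h] [V0 [V0 h] [V0 h]]]]] n]
  [Term m [V0 [V0 e] [V0 [V0 h] [V0 [V0 [V0 h] [V0 h]] [V0 h]]]] n]
  [Term m [V0 [V0 e] [V0 [V0 [V0 h] [V0 h]] [V0 [V0 h] [V0 h]]]] n]
  [Term m [V0 [V0 e] [V0 [V0 [V0 h] [V0 [V0 h] [V0 h]]] [V0 h]]] n]
  [Term m [V0 [V0 e] [V0 [V0 [V0 [V0 h] [V0 h]] [V0 h]] [V0 h]]] n]
  [Term m [V0 [V0 [V0 e] [V0 h]] [V0 [V0 h] [V0 [V0 h] [V0 h]]]] n]

14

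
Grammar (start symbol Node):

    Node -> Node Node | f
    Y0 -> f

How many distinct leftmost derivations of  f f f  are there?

Parse trees for f f f:
  [Node [Node f] [Node [Node f] [Node f]]]
  [Node [Node [Node f] [Node f]] [Node f]]

2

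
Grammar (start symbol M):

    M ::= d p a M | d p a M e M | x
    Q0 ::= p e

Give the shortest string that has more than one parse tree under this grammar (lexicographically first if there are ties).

length 1: no string has ≥2 trees
length 4: no string has ≥2 trees
length 6: no string has ≥2 trees
length 7: no string has ≥2 trees
length 9: d p a d p a x e x has 2 parse trees

Two derivations of d p a d p a x e x:
  M ⇒ d p a M ⇒ d p a d p a M e M ⇒ d p a d p a x e M ⇒ d p a d p a x e x
  M ⇒ d p a M e M ⇒ d p a d p a M e M ⇒ d p a d p a x e M ⇒ d p a d p a x e x

d p a d p a x e x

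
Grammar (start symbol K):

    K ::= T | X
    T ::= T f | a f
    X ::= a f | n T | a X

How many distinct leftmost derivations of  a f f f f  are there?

1

Parse trees for a f f f f:
  [K [T [T [T [T a f] f] f] f]]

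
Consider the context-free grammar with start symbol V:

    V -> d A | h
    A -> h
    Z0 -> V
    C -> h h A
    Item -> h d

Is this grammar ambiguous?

Unambiguous

Only V, A are reachable from V; ignoring the rest: The reachable rules are right-linear with at most one rule per (nonterminal, next-terminal) pair. Each input token forces the next rule, so parsing is deterministic.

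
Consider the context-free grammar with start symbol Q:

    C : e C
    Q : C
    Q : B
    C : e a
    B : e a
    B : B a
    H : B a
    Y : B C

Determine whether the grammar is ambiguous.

Witness: e a

Derivation 1: Q ⇒ C ⇒ e a
Derivation 2: Q ⇒ B ⇒ e a

Two distinct leftmost derivations for the same string.

Ambiguous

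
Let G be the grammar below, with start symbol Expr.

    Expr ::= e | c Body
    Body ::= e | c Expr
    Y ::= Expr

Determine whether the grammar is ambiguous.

Unambiguous

(Y is unreachable from Expr, so its rules don't affect L(Expr).) Each reachable nonterminal has at most one production per leading terminal, and all productions are right-linear; the derivation is determined token-by-token.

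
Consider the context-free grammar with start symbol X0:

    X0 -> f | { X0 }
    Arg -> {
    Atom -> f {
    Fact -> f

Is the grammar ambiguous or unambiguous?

Only X0 is reachable from X0; ignoring the rest: L(X0) is { openⁿ atom closeⁿ : n ≥ 0 }. The bracket depth fixes n, and the derivation is forced at every step.

Unambiguous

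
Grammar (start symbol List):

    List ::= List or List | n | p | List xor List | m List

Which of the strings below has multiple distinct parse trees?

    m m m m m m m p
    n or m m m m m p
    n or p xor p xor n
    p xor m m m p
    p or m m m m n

m m m m m m m p: 1 tree
n or m m m m m p: 1 tree
n or p xor p xor n: 5 trees
p xor m m m p: 1 tree
p or m m m m n: 1 tree

n or p xor p xor n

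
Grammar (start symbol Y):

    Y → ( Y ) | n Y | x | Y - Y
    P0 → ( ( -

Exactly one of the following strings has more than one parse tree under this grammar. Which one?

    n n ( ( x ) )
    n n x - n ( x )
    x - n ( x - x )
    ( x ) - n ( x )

n n ( ( x ) ): 1 tree
n n x - n ( x ): 3 trees
x - n ( x - x ): 1 tree
( x ) - n ( x ): 1 tree

n n x - n ( x )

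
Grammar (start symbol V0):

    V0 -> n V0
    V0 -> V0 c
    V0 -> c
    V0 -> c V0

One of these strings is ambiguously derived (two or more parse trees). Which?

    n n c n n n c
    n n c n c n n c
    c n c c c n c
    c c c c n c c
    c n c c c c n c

c c c c n c c

n n c n n n c: 1 tree
n n c n c n n c: 1 tree
c n c c c n c: 1 tree
c c c c n c c: 7 trees
c n c c c c n c: 1 tree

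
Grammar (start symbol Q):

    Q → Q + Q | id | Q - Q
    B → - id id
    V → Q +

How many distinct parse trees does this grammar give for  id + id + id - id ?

5

Parse trees for id + id + id - id:
  [Q [Q id] + [Q [Q id] + [Q [Q id] - [Q id]]]]
  [Q [Q id] + [Q [Q [Q id] + [Q id]] - [Q id]]]
  [Q [Q [Q id] + [Q id]] + [Q [Q id] - [Q id]]]
  [Q [Q [Q id] + [Q [Q id] + [Q id]]] - [Q id]]
  [Q [Q [Q [Q id] + [Q id]] + [Q id]] - [Q id]]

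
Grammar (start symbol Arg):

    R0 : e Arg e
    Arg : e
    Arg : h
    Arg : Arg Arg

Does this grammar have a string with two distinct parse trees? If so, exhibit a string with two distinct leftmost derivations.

Ambiguous

Witness: e e e

Derivation 1: Arg ⇒ Arg Arg ⇒ e Arg ⇒ e Arg Arg ⇒ e e Arg ⇒ e e e
Derivation 2: Arg ⇒ Arg Arg ⇒ Arg Arg Arg ⇒ e Arg Arg ⇒ e e Arg ⇒ e e e

Two distinct leftmost derivations for the same string.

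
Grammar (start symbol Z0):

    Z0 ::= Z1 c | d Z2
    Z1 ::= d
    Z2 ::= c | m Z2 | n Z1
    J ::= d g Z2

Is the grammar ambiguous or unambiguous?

Witness: d c

Derivation 1: Z0 ⇒ Z1 c ⇒ d c
Derivation 2: Z0 ⇒ d Z2 ⇒ d c

Two distinct leftmost derivations for the same string.

Ambiguous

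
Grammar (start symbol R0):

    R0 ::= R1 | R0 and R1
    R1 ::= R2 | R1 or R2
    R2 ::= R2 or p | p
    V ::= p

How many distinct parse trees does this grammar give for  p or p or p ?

Parse trees for p or p or p:
  [R0 [R1 [R2 [R2 [R2 p] or p] or p]]]
  [R0 [R1 [R1 [R2 p]] or [R2 [R2 p] or p]]]
  [R0 [R1 [R1 [R2 [R2 p] or p]] or [R2 p]]]
  [R0 [R1 [R1 [R1 [R2 p]] or [R2 p]] or [R2 p]]]

4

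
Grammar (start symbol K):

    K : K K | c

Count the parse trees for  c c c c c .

Parse trees for c c c c c (showing first 6 of 14):
  [K [K c] [K [K c] [K [K c] [K [K c] [K c]]]]]
  [K [K c] [K [K c] [K [K [K c] [K c]] [K c]]]]
  [K [K c] [K [K [K c] [K c]] [K [K c] [K c]]]]
  [K [K c] [K [K [K c] [K [K c] [K c]]] [K c]]]
  [K [K c] [K [K [K [K c] [K c]] [K c]] [K c]]]
  [K [K [K c] [K c]] [K [K c] [K [K c] [K c]]]]

14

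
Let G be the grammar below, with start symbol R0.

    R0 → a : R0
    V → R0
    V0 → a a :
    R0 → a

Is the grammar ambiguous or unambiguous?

(V0, V are unreachable from R0, so their rules don't affect L(R0).) The reachable grammar is A → atom sep A | atom. Each atom is followed by either the separator (recurse) or end-of-string (stop) — no choice point.

Unambiguous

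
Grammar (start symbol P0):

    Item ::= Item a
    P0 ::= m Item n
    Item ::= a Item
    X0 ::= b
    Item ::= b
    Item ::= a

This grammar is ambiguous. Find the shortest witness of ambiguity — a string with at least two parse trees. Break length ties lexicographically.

length 3: no string has ≥2 trees
length 4: m a a n has 2 parse trees

Two derivations of m a a n:
  P0 ⇒ m Item n ⇒ m Item a n ⇒ m a a n
  P0 ⇒ m Item n ⇒ m a Item n ⇒ m a a n

m a a n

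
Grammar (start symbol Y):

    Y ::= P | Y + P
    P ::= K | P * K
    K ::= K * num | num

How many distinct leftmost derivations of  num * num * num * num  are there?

8

Parse trees for num * num * num * num:
  [Y [P [K [K [K [K num] * num] * num] * num]]]
  [Y [P [P [K num]] * [K [K [K num] * num] * num]]]
  [Y [P [P [K [K num] * num]] * [K [K num] * num]]]
  [Y [P [P [P [K num]] * [K num]] * [K [K num] * num]]]
  [Y [P [P [K [K [K num] * num] * num]] * [K num]]]
  [Y [P [P [P [K num]] * [K [K num] * num]] * [K num]]]
  [Y [P [P [P [K [K num] * num]] * [K num]] * [K num]]]
  [Y [P [P [P [P [K num]] * [K num]] * [K num]] * [K num]]]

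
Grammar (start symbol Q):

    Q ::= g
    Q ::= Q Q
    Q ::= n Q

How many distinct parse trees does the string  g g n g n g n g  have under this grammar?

Parse trees for g g n g n g n g (showing first 6 of 30):
  [Q [Q g] [Q [Q g] [Q [Q n [Q g]] [Q [Q n [Q g]] [Q n [Q g]]]]]]
  [Q [Q g] [Q [Q g] [Q [Q n [Q g]] [Q n [Q [Q g] [Q n [Q g]]]]]]]
  [Q [Q g] [Q [Q g] [Q [Q [Q n [Q g]] [Q n [Q g]]] [Q n [Q g]]]]]
  [Q [Q g] [Q [Q g] [Q [Q n [Q [Q g] [Q n [Q g]]]] [Q n [Q g]]]]]
  [Q [Q g] [Q [Q g] [Q n [Q [Q g] [Q [Q n [Q g]] [Q n [Q g]]]]]]]
  [Q [Q g] [Q [Q g] [Q n [Q [Q g] [Q n [Q [Q g] [Q n [Q g]]]]]]]]

30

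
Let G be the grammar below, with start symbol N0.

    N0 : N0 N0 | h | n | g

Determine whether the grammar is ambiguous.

Ambiguous

Witness: g g g

Derivation 1: N0 ⇒ N0 N0 ⇒ N0 N0 N0 ⇒ g N0 N0 ⇒ g g N0 ⇒ g g g
Derivation 2: N0 ⇒ N0 N0 ⇒ g N0 ⇒ g N0 N0 ⇒ g g N0 ⇒ g g g

Two distinct leftmost derivations for the same string.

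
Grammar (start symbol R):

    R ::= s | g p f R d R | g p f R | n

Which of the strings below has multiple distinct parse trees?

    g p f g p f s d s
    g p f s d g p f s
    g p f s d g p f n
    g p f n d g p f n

g p f g p f s d s: 2 trees
g p f s d g p f s: 1 tree
g p f s d g p f n: 1 tree
g p f n d g p f n: 1 tree

g p f g p f s d s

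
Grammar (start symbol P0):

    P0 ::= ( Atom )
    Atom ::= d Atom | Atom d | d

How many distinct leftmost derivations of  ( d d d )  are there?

Parse trees for ( d d d ):
  [P0 ( [Atom d [Atom d [Atom d]]] )]
  [P0 ( [Atom d [Atom [Atom d] d]] )]
  [P0 ( [Atom [Atom d [Atom d]] d] )]
  [P0 ( [Atom [Atom [Atom d] d] d] )]

4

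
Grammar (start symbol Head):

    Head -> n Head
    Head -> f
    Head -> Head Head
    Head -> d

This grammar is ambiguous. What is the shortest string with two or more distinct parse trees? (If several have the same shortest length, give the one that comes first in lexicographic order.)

d d d

length 1: no string has ≥2 trees
length 2: no string has ≥2 trees
length 3: d d d has 2 parse trees

Two derivations of d d d:
  Head ⇒ Head Head ⇒ Head Head Head ⇒ d Head Head ⇒ d d Head ⇒ d d d
  Head ⇒ Head Head ⇒ d Head ⇒ d Head Head ⇒ d d Head ⇒ d d d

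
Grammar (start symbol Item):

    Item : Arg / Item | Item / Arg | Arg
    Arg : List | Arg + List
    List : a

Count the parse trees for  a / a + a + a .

Parse trees for a / a + a + a:
  [Item [Arg [List a]] / [Item [Arg [Arg [Arg [List a]] + [List a]] + [List a]]]]
  [Item [Item [Arg [List a]]] / [Arg [Arg [Arg [List a]] + [List a]] + [List a]]]

2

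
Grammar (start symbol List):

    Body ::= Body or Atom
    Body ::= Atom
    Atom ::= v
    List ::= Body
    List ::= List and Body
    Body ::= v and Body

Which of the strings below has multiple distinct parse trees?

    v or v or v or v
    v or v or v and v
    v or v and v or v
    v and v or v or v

v or v or v or v: 1 tree
v or v or v and v: 1 tree
v or v and v or v: 1 tree
v and v or v or v: 4 trees

v and v or v or v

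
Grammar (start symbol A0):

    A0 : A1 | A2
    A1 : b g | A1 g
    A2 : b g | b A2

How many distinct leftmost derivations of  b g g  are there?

Parse trees for b g g:
  [A0 [A1 [A1 b g] g]]

1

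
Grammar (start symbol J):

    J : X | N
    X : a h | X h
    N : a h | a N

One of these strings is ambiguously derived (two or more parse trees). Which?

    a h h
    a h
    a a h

a h h: 1 tree
a h: 2 trees
a a h: 1 tree

a h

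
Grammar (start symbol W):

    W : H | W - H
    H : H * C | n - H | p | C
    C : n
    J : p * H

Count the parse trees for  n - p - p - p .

2

Parse trees for n - p - p - p:
  [W [W [W [H n - [H p]]] - [H p]] - [H p]]
  [W [W [W [W [H [C n]]] - [H p]] - [H p]] - [H p]]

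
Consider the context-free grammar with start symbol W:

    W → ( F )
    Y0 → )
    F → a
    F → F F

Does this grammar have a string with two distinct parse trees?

Ambiguous

Witness: ( a a a )

Derivation 1: W ⇒ ( F ) ⇒ ( F F ) ⇒ ( a F ) ⇒ ( a F F ) ⇒ ( a a F ) ⇒ ( a a a )
Derivation 2: W ⇒ ( F ) ⇒ ( F F ) ⇒ ( F F F ) ⇒ ( a F F ) ⇒ ( a a F ) ⇒ ( a a a )

Two distinct leftmost derivations for the same string.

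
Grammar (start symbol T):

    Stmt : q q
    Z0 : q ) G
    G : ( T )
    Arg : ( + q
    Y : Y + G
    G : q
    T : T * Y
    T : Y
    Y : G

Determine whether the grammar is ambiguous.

Unambiguous

(Arg, Z0, Stmt are unreachable from T, so their rules don't affect L(T).) This is a standard precedence ladder (T over Y over G), with each level left-recursive on its own operator ('*' at T, '+' at Y). That structure is LR(1), hence unambiguous.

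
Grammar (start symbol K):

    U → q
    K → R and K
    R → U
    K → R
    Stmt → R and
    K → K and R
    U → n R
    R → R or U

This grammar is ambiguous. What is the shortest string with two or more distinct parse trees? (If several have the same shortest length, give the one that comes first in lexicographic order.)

q and q

length 1: no string has ≥2 trees
length 2: no string has ≥2 trees
length 3: q and q has 2 parse trees

Two derivations of q and q:
  K ⇒ R and K ⇒ U and K ⇒ q and K ⇒ q and R ⇒ q and U ⇒ q and q
  K ⇒ K and R ⇒ R and R ⇒ U and R ⇒ q and R ⇒ q and U ⇒ q and q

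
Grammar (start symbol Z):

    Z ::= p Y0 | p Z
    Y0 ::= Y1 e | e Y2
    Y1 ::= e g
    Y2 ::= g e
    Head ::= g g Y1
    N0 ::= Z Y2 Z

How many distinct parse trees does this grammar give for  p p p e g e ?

2

Parse trees for p p p e g e:
  [Z p [Z p [Z p [Y0 [Y1 e g] e]]]]
  [Z p [Z p [Z p [Y0 e [Y2 g e]]]]]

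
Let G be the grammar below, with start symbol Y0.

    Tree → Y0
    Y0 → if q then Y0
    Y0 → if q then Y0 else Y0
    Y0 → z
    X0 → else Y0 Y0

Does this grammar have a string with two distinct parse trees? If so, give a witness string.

Witness: if q then if q then z else z

Derivation 1: Y0 ⇒ if q then Y0 ⇒ if q then if q then Y0 else Y0 ⇒ if q then if q then z else Y0 ⇒ if q then if q then z else z
Derivation 2: Y0 ⇒ if q then Y0 else Y0 ⇒ if q then if q then Y0 else Y0 ⇒ if q then if q then z else Y0 ⇒ if q then if q then z else z

Two distinct leftmost derivations for the same string.

Ambiguous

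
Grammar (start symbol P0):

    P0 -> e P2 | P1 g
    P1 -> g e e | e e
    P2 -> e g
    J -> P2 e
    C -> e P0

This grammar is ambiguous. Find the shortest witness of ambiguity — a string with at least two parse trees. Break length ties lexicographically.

length 3: e e g has 2 parse trees

Two derivations of e e g:
  P0 ⇒ e P2 ⇒ e e g
  P0 ⇒ P1 g ⇒ e e g

e e g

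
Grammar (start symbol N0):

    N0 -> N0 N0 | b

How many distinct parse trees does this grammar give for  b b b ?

Parse trees for b b b:
  [N0 [N0 b] [N0 [N0 b] [N0 b]]]
  [N0 [N0 [N0 b] [N0 b]] [N0 b]]

2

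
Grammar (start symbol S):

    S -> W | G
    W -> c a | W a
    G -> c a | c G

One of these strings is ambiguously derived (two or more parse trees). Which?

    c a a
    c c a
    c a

c a

c a a: 1 tree
c c a: 1 tree
c a: 2 trees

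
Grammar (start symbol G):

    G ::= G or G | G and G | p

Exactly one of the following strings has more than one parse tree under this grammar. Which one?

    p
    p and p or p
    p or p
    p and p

p and p or p

p: 1 tree
p and p or p: 2 trees
p or p: 1 tree
p and p: 1 tree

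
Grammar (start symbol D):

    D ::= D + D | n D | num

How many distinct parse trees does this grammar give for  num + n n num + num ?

Parse trees for num + n n num + num:
  [D [D num] + [D [D n [D n [D num]]] + [D num]]]
  [D [D num] + [D n [D [D n [D num]] + [D num]]]]
  [D [D num] + [D n [D n [D [D num] + [D num]]]]]
  [D [D [D num] + [D n [D n [D num]]]] + [D num]]

4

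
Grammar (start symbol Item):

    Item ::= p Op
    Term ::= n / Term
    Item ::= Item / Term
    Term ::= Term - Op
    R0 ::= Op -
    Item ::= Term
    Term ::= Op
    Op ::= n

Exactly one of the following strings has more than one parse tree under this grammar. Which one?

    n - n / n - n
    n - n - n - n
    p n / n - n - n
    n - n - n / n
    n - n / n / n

n - n / n - n: 1 tree
n - n - n - n: 1 tree
p n / n - n - n: 1 tree
n - n - n / n: 1 tree
n - n / n / n: 2 trees

n - n / n / n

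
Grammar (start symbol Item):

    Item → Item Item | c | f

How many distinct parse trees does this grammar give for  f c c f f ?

Parse trees for f c c f f (showing first 6 of 14):
  [Item [Item f] [Item [Item c] [Item [Item c] [Item [Item f] [Item f]]]]]
  [Item [Item f] [Item [Item c] [Item [Item [Item c] [Item f]] [Item f]]]]
  [Item [Item f] [Item [Item [Item c] [Item c]] [Item [Item f] [Item f]]]]
  [Item [Item f] [Item [Item [Item c] [Item [Item c] [Item f]]] [Item f]]]
  [Item [Item f] [Item [Item [Item [Item c] [Item c]] [Item f]] [Item f]]]
  [Item [Item [Item f] [Item c]] [Item [Item c] [Item [Item f] [Item f]]]]

14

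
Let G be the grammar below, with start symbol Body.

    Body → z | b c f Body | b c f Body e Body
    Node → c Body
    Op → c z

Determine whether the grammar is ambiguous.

Ambiguous

Witness: b c f b c f z e z

Derivation 1: Body ⇒ b c f Body ⇒ b c f b c f Body e Body ⇒ b c f b c f z e Body ⇒ b c f b c f z e z
Derivation 2: Body ⇒ b c f Body e Body ⇒ b c f b c f Body e Body ⇒ b c f b c f z e Body ⇒ b c f b c f z e z

Two distinct leftmost derivations for the same string.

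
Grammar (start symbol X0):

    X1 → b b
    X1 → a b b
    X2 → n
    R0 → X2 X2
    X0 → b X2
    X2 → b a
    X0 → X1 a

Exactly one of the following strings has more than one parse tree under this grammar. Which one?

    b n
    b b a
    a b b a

b n: 1 tree
b b a: 2 trees
a b b a: 1 tree

b b a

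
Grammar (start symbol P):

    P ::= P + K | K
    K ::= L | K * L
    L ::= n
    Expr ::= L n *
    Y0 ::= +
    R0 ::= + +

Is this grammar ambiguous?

(Expr, Y0, R0 are unreachable from P, so their rules don't affect L(P).) P → P + K | K  ;  K → K * L | L  — a left-associative chain with L at the bottom. Each string factors uniquely by precedence.

Unambiguous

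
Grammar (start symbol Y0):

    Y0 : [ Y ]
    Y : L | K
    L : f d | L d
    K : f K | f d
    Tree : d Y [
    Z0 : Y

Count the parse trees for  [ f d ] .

2

Parse trees for [ f d ]:
  [Y0 [ [Y [L f d]] ]]
  [Y0 [ [Y [K f d]] ]]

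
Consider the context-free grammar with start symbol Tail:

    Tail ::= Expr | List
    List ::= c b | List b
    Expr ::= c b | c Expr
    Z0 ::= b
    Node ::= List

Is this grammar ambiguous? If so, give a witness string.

Witness: c b

Derivation 1: Tail ⇒ Expr ⇒ c b
Derivation 2: Tail ⇒ List ⇒ c b

Two distinct leftmost derivations for the same string.

Ambiguous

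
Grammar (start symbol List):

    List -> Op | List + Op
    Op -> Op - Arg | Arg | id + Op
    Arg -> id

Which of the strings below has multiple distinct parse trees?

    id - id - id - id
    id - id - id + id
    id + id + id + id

id - id - id - id: 1 tree
id - id - id + id: 1 tree
id + id + id + id: 8 trees

id + id + id + id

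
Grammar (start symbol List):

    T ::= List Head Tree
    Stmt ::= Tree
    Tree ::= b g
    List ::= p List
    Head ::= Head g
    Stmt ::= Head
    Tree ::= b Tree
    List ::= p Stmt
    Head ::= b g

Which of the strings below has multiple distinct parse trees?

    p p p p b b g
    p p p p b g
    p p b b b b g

p p p p b g

p p p p b b g: 1 tree
p p p p b g: 2 trees
p p b b b b g: 1 tree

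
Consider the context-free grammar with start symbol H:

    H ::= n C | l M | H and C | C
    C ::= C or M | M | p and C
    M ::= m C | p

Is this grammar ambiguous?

Ambiguous

Witness: p and p

Derivation 1: H ⇒ H and C ⇒ C and C ⇒ M and C ⇒ p and C ⇒ p and M ⇒ p and p
Derivation 2: H ⇒ C ⇒ p and C ⇒ p and M ⇒ p and p

Two distinct leftmost derivations for the same string.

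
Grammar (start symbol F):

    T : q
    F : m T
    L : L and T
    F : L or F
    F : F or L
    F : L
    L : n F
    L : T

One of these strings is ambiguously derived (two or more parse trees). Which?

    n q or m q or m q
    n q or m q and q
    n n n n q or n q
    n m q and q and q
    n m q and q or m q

n n n n q or n q

n q or m q or m q: 1 tree
n q or m q and q: 1 tree
n n n n q or n q: 10 trees
n m q and q and q: 1 tree
n m q and q or m q: 1 tree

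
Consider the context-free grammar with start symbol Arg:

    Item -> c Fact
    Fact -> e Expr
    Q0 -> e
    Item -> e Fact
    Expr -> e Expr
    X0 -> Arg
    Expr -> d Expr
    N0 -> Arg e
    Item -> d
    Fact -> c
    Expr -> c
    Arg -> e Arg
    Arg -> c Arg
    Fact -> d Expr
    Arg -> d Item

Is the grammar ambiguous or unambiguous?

Unambiguous

Only Arg, Item, Fact, Expr are reachable from Arg; ignoring the rest: Restricted to the reachable nonterminals, every rule has the form A → t or A → t B, and no two rules for the same A share a first terminal. The grammar encodes a DFA — one run per string.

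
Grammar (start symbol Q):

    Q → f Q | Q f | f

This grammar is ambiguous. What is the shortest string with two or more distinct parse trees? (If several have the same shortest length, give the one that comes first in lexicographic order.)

length 1: no string has ≥2 trees
length 2: f f has 2 parse trees

Two derivations of f f:
  Q ⇒ f Q ⇒ f f
  Q ⇒ Q f ⇒ f f

f f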